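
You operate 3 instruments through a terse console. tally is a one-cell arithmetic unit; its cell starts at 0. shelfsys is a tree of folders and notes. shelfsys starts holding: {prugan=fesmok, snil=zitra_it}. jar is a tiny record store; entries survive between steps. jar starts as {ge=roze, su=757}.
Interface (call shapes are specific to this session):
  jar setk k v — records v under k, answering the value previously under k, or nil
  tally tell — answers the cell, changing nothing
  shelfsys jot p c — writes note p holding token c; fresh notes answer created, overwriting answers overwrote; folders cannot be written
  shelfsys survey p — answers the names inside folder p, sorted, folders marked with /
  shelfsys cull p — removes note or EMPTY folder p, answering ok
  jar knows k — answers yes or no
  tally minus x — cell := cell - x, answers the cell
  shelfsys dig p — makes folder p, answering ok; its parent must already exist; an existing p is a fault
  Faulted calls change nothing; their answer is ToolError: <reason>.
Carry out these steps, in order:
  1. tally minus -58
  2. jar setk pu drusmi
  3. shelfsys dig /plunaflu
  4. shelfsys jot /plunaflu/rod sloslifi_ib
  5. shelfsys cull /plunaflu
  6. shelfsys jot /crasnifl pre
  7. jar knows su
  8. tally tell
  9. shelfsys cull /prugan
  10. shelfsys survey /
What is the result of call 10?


Answer: [crasnifl, plunaflu/, snil]

Derivation:
Step: tally minus[x: -58]
Result: 58
Step: jar setk[k: pu; v: drusmi]
Result: nil
Step: shelfsys dig[p: /plunaflu]
Result: ok
Step: shelfsys jot[p: /plunaflu/rod; c: sloslifi_ib]
Result: created
Step: shelfsys cull[p: /plunaflu]
Result: ToolError: not empty
Step: shelfsys jot[p: /crasnifl; c: pre]
Result: created
Step: jar knows[k: su]
Result: yes
Step: tally tell[]
Result: 58
Step: shelfsys cull[p: /prugan]
Result: ok
Step: shelfsys survey[p: /]
Result: [crasnifl, plunaflu/, snil]


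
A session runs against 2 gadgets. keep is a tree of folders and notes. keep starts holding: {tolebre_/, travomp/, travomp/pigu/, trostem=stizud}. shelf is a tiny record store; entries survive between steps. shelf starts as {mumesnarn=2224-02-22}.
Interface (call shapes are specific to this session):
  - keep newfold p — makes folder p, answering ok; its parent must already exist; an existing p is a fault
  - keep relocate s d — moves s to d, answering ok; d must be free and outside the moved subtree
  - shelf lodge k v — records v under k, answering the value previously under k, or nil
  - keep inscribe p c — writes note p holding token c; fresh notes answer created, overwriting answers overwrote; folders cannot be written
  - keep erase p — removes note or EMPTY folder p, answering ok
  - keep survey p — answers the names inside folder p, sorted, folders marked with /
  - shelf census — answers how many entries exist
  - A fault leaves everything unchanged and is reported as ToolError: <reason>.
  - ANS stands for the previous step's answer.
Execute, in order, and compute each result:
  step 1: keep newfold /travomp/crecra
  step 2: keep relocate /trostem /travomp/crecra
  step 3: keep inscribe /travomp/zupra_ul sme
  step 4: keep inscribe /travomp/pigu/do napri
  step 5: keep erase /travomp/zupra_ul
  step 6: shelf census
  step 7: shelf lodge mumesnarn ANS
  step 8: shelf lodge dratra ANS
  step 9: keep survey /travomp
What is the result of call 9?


·→ keep newfold(/travomp/crecra)
·← ok
·→ keep relocate(/trostem, /travomp/crecra)
·← ToolError: exists
·→ keep inscribe(/travomp/zupra_ul, sme)
·← created
·→ keep inscribe(/travomp/pigu/do, napri)
·← created
·→ keep erase(/travomp/zupra_ul)
·← ok
·→ shelf census()
·← 1
·→ shelf lodge(mumesnarn, ANS)
·← 2224-02-22
·→ shelf lodge(dratra, ANS)
·← nil
·→ keep survey(/travomp)
·← [crecra/, pigu/]

Answer: [crecra/, pigu/]


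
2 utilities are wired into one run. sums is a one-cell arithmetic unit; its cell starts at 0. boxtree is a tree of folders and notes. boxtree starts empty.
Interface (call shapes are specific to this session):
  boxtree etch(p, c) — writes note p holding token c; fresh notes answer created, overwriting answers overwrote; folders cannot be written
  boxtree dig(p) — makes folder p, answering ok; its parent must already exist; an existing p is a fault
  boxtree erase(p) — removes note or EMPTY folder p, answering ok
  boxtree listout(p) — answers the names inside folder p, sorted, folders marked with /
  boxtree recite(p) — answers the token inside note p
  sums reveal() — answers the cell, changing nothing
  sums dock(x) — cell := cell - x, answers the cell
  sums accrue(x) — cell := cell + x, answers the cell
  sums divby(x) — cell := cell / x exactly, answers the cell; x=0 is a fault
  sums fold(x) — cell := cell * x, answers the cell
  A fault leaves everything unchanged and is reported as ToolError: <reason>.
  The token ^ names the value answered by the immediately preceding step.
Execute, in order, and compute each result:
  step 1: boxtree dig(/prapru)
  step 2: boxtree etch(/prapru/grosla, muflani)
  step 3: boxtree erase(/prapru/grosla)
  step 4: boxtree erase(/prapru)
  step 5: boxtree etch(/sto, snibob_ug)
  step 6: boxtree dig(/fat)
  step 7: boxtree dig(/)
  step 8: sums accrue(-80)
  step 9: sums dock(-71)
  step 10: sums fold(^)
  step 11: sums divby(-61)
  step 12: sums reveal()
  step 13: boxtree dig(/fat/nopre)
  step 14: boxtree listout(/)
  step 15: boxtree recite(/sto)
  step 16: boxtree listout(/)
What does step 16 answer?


Step: boxtree dig[p='/prapru']
Result: ok
Step: boxtree etch[p='/prapru/grosla'; c='muflani']
Result: created
Step: boxtree erase[p='/prapru/grosla']
Result: ok
Step: boxtree erase[p='/prapru']
Result: ok
Step: boxtree etch[p='/sto'; c='snibob_ug']
Result: created
Step: boxtree dig[p='/fat']
Result: ok
Step: boxtree dig[p='/']
Result: ToolError: exists
Step: sums accrue[x='-80']
Result: -80
Step: sums dock[x='-71']
Result: -9
Step: sums fold[x='^']
Result: 81
Step: sums divby[x='-61']
Result: -81/61
Step: sums reveal[]
Result: -81/61
Step: boxtree dig[p='/fat/nopre']
Result: ok
Step: boxtree listout[p='/']
Result: [fat/, sto]
Step: boxtree recite[p='/sto']
Result: snibob_ug
Step: boxtree listout[p='/']
Result: [fat/, sto]

Answer: [fat/, sto]


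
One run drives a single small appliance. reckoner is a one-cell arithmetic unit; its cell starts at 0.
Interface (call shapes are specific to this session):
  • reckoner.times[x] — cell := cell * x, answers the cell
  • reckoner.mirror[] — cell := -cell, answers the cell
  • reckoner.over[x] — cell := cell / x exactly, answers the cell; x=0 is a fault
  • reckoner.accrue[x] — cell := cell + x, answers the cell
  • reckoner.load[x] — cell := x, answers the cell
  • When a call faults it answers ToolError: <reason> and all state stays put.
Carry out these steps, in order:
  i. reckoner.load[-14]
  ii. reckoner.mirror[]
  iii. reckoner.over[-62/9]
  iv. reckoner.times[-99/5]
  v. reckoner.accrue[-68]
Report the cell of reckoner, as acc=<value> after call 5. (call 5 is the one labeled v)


Answer: acc=-4303/155

Derivation:
I try reckoner.load passing -14, and get -14.
Using reckoner.mirror, and get 14.
Then reckoner.over passing -62/9, and see -63/31.
Next I call reckoner.times passing -99/5, and get 6237/155.
I use reckoner.accrue passing -68, giving -4303/155.


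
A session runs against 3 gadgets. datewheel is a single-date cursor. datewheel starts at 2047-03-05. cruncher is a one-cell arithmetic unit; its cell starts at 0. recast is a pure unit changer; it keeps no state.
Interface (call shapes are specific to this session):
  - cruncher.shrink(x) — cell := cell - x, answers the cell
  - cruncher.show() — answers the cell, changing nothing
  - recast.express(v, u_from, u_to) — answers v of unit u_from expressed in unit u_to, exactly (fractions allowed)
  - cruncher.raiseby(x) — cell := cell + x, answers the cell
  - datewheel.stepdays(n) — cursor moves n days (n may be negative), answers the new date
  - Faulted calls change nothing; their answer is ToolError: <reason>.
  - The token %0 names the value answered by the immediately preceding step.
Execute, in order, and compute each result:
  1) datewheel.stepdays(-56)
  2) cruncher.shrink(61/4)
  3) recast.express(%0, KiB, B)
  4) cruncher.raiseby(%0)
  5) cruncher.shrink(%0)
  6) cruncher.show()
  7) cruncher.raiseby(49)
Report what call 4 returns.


Answer: -62525/4

Derivation:
$ datewheel.stepdays n='-56'
:: 2047-01-08
$ cruncher.shrink x='61/4'
:: -61/4
$ recast.express v='%0' u_from='KiB' u_to='B'
:: -15616
$ cruncher.raiseby x='%0'
:: -62525/4
$ cruncher.shrink x='%0'
:: 0
$ cruncher.show
:: 0
$ cruncher.raiseby x='49'
:: 49


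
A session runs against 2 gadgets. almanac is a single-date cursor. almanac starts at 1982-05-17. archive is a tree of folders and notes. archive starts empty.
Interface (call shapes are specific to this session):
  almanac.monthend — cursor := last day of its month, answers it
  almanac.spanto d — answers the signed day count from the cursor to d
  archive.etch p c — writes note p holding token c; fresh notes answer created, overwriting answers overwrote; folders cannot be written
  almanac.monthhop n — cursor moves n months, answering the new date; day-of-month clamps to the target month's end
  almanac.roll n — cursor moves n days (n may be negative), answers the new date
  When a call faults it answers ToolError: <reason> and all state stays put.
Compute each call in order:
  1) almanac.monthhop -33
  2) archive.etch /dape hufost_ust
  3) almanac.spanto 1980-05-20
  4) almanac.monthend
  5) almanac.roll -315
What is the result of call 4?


I run almanac.monthhop on n='-33', giving 1979-08-17.
Using archive.etch on p='/dape', c='hufost_ust', and see created.
I use almanac.spanto on d='1980-05-20': 277.
Invoking almanac.monthend(), and observe 1979-08-31.
I use almanac.roll on n='-315', which returns 1978-10-20.

Answer: 1979-08-31


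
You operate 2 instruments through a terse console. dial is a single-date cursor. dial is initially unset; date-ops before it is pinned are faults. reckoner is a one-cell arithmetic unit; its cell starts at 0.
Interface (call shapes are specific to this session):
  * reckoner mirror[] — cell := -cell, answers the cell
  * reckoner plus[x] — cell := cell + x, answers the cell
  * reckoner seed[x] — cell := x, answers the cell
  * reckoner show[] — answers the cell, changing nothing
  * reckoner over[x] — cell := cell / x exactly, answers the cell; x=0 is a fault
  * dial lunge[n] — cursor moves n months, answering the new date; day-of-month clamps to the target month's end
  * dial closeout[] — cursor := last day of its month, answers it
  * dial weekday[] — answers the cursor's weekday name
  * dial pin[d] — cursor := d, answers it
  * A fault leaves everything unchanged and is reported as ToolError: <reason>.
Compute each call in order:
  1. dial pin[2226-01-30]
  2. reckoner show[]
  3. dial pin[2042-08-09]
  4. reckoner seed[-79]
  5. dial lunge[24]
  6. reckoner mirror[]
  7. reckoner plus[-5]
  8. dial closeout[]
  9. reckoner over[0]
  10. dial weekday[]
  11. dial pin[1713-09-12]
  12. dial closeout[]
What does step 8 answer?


// 1. dial pin(2226-01-30) -> 2226-01-30
// 2. reckoner show() -> 0
// 3. dial pin(2042-08-09) -> 2042-08-09
// 4. reckoner seed(-79) -> -79
// 5. dial lunge(24) -> 2044-08-09
// 6. reckoner mirror() -> 79
// 7. reckoner plus(-5) -> 74
// 8. dial closeout() -> 2044-08-31
// 9. reckoner over(0) -> ToolError: division by zero
// 10. dial weekday() -> Wednesday
// 11. dial pin(1713-09-12) -> 1713-09-12
// 12. dial closeout() -> 1713-09-30

Answer: 2044-08-31


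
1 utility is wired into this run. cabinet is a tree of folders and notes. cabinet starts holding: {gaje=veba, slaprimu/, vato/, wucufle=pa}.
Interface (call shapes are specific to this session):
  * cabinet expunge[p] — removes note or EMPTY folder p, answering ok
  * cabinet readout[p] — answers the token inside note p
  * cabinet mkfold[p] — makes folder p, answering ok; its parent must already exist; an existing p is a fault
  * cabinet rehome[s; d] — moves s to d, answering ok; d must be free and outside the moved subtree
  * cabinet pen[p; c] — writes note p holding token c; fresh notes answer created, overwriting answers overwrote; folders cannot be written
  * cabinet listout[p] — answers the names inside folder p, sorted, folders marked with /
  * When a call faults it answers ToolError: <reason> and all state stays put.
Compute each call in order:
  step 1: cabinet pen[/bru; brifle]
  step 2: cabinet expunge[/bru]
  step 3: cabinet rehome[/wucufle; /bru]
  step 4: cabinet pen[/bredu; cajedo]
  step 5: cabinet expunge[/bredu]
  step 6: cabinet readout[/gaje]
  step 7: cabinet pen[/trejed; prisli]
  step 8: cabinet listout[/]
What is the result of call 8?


Answer: [bru, gaje, slaprimu/, trejed, vato/]

Derivation:
==> cabinet pen(p='/bru', c='brifle')
<== created
==> cabinet expunge(p='/bru')
<== ok
==> cabinet rehome(s='/wucufle', d='/bru')
<== ok
==> cabinet pen(p='/bredu', c='cajedo')
<== created
==> cabinet expunge(p='/bredu')
<== ok
==> cabinet readout(p='/gaje')
<== veba
==> cabinet pen(p='/trejed', c='prisli')
<== created
==> cabinet listout(p='/')
<== [bru, gaje, slaprimu/, trejed, vato/]


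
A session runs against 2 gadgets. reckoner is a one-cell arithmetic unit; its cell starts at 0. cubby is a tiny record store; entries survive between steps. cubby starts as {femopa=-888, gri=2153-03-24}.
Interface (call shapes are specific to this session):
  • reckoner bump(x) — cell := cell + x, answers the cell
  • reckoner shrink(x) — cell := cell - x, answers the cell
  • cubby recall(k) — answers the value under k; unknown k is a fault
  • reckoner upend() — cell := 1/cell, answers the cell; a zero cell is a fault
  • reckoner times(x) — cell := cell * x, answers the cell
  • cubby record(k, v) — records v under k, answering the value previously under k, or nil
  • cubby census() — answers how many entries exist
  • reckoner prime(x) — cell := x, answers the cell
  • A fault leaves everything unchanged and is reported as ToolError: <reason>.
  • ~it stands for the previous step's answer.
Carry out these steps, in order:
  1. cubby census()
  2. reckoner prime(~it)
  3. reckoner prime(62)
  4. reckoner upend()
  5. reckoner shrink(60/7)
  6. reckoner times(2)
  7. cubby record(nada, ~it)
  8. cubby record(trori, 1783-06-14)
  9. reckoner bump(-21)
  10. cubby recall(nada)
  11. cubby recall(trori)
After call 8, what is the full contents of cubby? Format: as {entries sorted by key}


Answer: {femopa=-888, gri=2153-03-24, nada=-3713/217, trori=1783-06-14}

Derivation:
~$ cubby census
= 2
~$ reckoner prime ~it
= 2
~$ reckoner prime 62
= 62
~$ reckoner upend
= 1/62
~$ reckoner shrink 60/7
= -3713/434
~$ reckoner times 2
= -3713/217
~$ cubby record nada ~it
= nil
~$ cubby record trori 1783-06-14
= nil
~$ reckoner bump -21
= -8270/217
~$ cubby recall nada
= -3713/217
~$ cubby recall trori
= 1783-06-14


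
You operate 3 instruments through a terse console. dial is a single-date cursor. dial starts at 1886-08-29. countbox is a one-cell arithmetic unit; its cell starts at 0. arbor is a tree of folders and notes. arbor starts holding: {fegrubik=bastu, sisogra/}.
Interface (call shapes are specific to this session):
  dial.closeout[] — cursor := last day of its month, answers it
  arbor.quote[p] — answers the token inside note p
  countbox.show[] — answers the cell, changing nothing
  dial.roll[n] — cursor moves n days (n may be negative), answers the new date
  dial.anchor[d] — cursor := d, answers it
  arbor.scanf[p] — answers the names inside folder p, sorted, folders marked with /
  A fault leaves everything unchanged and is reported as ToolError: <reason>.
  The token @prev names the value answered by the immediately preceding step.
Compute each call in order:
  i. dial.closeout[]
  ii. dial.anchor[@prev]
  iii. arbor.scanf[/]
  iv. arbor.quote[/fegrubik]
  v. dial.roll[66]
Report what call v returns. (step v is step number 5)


Answer: 1886-11-05

Derivation:
Do: dial.closeout[]
See: 1886-08-31
Do: dial.anchor[d='@prev']
See: 1886-08-31
Do: arbor.scanf[p='/']
See: [fegrubik, sisogra/]
Do: arbor.quote[p='/fegrubik']
See: bastu
Do: dial.roll[n='66']
See: 1886-11-05


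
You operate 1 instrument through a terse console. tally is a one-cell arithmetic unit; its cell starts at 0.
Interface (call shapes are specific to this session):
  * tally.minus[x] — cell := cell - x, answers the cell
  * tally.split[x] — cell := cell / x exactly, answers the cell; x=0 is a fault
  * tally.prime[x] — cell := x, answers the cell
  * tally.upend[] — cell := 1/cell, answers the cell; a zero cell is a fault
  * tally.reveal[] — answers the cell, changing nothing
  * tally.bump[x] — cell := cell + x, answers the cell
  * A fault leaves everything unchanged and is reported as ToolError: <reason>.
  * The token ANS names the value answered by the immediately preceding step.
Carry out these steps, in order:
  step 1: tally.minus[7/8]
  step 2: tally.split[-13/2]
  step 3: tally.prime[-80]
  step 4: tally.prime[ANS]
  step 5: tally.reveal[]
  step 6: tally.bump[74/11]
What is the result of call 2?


Answer: 7/52

Derivation:
% tally.minus(x: 7/8) == -7/8
% tally.split(x: -13/2) == 7/52
% tally.prime(x: -80) == -80
% tally.prime(x: ANS) == -80
% tally.reveal() == -80
% tally.bump(x: 74/11) == -806/11


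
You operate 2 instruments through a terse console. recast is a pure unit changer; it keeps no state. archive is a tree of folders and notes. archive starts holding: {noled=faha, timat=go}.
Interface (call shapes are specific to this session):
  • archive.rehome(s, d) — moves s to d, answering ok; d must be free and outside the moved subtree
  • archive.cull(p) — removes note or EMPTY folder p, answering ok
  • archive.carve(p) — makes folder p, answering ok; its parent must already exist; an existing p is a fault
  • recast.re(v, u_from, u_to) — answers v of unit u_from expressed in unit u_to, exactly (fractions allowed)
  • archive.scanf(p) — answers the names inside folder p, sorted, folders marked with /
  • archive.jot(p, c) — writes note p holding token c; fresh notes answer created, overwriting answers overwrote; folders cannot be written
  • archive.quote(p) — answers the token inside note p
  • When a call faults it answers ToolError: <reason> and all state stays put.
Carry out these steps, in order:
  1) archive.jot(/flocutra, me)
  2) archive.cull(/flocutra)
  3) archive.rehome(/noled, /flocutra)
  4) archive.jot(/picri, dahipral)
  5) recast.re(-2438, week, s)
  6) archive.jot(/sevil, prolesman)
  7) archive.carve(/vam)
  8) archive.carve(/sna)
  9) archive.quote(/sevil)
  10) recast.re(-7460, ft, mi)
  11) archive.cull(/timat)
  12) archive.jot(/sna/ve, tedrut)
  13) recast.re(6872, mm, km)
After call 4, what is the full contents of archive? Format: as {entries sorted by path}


Step: jot[/flocutra; me]
Result: created
Step: cull[/flocutra]
Result: ok
Step: rehome[/noled; /flocutra]
Result: ok
Step: jot[/picri; dahipral]
Result: created
Step: re[-2438; week; s]
Result: -1474502400
Step: jot[/sevil; prolesman]
Result: created
Step: carve[/vam]
Result: ok
Step: carve[/sna]
Result: ok
Step: quote[/sevil]
Result: prolesman
Step: re[-7460; ft; mi]
Result: -373/264
Step: cull[/timat]
Result: ok
Step: jot[/sna/ve; tedrut]
Result: created
Step: re[6872; mm; km]
Result: 859/125000

Answer: {flocutra=faha, picri=dahipral, timat=go}


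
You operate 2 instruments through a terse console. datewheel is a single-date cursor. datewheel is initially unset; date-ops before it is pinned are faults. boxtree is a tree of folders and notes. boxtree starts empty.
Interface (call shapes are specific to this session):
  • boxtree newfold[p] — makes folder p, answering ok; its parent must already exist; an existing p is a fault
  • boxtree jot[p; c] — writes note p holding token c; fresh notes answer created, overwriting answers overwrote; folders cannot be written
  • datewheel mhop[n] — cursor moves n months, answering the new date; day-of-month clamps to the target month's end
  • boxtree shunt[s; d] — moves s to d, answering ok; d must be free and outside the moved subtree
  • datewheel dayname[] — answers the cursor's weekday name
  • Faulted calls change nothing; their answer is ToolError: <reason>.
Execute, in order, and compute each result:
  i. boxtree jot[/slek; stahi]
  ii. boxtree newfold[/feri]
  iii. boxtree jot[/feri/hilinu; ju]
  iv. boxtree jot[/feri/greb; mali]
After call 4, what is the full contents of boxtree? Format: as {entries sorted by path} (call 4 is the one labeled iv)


Answer: {feri/, feri/greb=mali, feri/hilinu=ju, slek=stahi}

Derivation:
-> boxtree jot(p='/slek', c='stahi')
<- created
-> boxtree newfold(p='/feri')
<- ok
-> boxtree jot(p='/feri/hilinu', c='ju')
<- created
-> boxtree jot(p='/feri/greb', c='mali')
<- created


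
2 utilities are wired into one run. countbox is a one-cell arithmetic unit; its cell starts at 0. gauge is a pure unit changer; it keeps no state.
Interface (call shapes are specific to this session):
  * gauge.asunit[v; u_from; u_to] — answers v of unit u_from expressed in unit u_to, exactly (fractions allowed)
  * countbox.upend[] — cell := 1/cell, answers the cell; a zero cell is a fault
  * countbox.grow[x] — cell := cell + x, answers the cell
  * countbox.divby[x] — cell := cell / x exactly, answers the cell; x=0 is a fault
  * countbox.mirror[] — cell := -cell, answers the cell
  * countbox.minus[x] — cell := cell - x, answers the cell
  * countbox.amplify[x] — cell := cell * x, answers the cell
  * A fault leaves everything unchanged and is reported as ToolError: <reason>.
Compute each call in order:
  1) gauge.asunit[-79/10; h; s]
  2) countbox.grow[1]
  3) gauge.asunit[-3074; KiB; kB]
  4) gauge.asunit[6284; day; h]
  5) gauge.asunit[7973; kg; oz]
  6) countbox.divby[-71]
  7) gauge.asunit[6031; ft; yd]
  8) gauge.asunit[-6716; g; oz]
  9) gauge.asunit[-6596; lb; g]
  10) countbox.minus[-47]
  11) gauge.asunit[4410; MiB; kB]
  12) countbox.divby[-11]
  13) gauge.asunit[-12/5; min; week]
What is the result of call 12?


Answer: -3336/781

Derivation:
-- 1. asunit(v→-79/10, u_from→h, u_to→s) ~> -28440
-- 2. grow(x→1) ~> 1
-- 3. asunit(v→-3074, u_from→KiB, u_to→kB) ~> -393472/125
-- 4. asunit(v→6284, u_from→day, u_to→h) ~> 150816
-- 5. asunit(v→7973, u_from→kg, u_to→oz) ~> 1822400000000/6479891
-- 6. divby(x→-71) ~> -1/71
-- 7. asunit(v→6031, u_from→ft, u_to→yd) ~> 6031/3
-- 8. asunit(v→-6716, u_from→g, u_to→oz) ~> -10745600000/45359237
-- 9. asunit(v→-6596, u_from→lb, u_to→g) ~> -74797381813/25000
-- 10. minus(x→-47) ~> 3336/71
-- 11. asunit(v→4410, u_from→MiB, u_to→kB) ~> 115605504/25
-- 12. divby(x→-11) ~> -3336/781
-- 13. asunit(v→-12/5, u_from→min, u_to→week) ~> -1/4200


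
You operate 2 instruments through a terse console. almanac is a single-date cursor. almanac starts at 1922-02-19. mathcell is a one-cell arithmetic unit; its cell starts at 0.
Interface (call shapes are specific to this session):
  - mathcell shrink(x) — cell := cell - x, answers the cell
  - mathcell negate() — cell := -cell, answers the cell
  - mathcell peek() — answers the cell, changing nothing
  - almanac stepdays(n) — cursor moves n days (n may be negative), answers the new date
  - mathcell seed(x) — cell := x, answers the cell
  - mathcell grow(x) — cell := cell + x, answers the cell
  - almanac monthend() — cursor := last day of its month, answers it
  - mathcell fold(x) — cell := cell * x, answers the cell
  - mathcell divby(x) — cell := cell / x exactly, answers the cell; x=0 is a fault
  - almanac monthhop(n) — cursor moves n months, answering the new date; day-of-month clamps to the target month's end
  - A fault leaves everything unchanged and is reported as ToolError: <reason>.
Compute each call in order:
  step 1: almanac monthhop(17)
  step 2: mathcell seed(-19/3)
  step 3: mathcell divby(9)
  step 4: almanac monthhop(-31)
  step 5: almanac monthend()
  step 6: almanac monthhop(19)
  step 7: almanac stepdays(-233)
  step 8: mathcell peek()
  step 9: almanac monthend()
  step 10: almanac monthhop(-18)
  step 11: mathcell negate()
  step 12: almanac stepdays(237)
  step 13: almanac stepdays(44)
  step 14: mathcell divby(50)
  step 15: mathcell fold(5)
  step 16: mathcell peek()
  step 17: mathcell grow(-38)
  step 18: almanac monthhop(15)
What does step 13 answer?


[in] almanac monthhop n: 17
= 1923-07-19
[in] mathcell seed x: -19/3
= -19/3
[in] mathcell divby x: 9
= -19/27
[in] almanac monthhop n: -31
= 1920-12-19
[in] almanac monthend
= 1920-12-31
[in] almanac monthhop n: 19
= 1922-07-31
[in] almanac stepdays n: -233
= 1921-12-10
[in] mathcell peek
= -19/27
[in] almanac monthend
= 1921-12-31
[in] almanac monthhop n: -18
= 1920-06-30
[in] mathcell negate
= 19/27
[in] almanac stepdays n: 237
= 1921-02-22
[in] almanac stepdays n: 44
= 1921-04-07
[in] mathcell divby x: 50
= 19/1350
[in] mathcell fold x: 5
= 19/270
[in] mathcell peek
= 19/270
[in] mathcell grow x: -38
= -10241/270
[in] almanac monthhop n: 15
= 1922-07-07

Answer: 1921-04-07


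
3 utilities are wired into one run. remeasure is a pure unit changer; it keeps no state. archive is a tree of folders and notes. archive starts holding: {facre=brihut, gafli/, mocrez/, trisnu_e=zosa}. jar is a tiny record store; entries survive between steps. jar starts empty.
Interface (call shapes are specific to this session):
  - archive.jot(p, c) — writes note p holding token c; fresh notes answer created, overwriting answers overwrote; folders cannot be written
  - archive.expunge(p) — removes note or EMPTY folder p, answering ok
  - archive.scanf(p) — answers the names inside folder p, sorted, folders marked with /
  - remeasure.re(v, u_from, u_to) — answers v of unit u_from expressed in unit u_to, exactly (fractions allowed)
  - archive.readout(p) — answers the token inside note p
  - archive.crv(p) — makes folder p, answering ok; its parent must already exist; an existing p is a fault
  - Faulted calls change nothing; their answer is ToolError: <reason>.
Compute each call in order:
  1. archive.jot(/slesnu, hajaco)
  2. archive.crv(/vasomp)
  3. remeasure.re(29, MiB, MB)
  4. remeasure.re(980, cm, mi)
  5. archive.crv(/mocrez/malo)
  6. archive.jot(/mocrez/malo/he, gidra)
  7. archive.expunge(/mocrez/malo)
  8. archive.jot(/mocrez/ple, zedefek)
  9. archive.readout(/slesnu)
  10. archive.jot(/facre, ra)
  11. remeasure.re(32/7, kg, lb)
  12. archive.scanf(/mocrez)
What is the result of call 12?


Answer: [malo/, ple]

Derivation:
→ archive.jot(p=/slesnu, c=hajaco)
← created
→ archive.crv(p=/vasomp)
← ok
→ remeasure.re(v=29, u_from=MiB, u_to=MB)
← 475136/15625
→ remeasure.re(v=980, u_from=cm, u_to=mi)
← 1225/201168
→ archive.crv(p=/mocrez/malo)
← ok
→ archive.jot(p=/mocrez/malo/he, c=gidra)
← created
→ archive.expunge(p=/mocrez/malo)
← ToolError: not empty
→ archive.jot(p=/mocrez/ple, c=zedefek)
← created
→ archive.readout(p=/slesnu)
← hajaco
→ archive.jot(p=/facre, c=ra)
← overwrote
→ remeasure.re(v=32/7, u_from=kg, u_to=lb)
← 3200000000/317514659
→ archive.scanf(p=/mocrez)
← [malo/, ple]


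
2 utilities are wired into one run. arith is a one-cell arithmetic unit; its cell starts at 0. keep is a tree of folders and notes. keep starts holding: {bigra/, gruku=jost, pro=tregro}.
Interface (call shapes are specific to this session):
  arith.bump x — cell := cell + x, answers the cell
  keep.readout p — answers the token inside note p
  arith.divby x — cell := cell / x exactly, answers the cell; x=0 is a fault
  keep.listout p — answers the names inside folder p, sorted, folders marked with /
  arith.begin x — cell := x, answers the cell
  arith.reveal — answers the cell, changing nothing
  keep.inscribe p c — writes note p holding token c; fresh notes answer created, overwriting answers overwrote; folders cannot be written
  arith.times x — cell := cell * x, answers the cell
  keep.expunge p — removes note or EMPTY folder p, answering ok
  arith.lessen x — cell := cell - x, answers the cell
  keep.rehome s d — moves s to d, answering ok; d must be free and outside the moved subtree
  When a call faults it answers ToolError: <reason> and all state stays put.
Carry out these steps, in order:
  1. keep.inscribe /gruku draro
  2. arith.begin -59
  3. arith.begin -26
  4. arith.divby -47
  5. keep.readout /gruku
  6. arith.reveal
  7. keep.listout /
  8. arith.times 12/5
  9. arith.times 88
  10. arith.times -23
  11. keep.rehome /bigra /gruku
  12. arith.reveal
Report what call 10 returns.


! inscribe(/gruku, draro) == overwrote
! begin(-59) == -59
! begin(-26) == -26
! divby(-47) == 26/47
! readout(/gruku) == draro
! reveal() == 26/47
! listout(/) == [bigra/, gruku, pro]
! times(12/5) == 312/235
! times(88) == 27456/235
! times(-23) == -631488/235
! rehome(/bigra, /gruku) == ToolError: exists
! reveal() == -631488/235

Answer: -631488/235


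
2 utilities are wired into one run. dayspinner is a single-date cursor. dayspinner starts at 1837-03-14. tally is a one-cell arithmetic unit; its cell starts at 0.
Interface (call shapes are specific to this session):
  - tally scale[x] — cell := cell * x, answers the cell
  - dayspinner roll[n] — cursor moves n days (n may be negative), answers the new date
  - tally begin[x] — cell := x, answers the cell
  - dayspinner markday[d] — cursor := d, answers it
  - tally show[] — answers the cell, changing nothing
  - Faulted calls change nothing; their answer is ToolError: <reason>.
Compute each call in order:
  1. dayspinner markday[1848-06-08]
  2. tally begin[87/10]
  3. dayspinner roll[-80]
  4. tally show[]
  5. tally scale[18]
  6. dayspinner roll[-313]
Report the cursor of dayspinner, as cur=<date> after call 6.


Act: dayspinner markday[d→1848-06-08]
Obs: 1848-06-08
Act: tally begin[x→87/10]
Obs: 87/10
Act: dayspinner roll[n→-80]
Obs: 1848-03-20
Act: tally show[]
Obs: 87/10
Act: tally scale[x→18]
Obs: 783/5
Act: dayspinner roll[n→-313]
Obs: 1847-05-12

Answer: cur=1847-05-12


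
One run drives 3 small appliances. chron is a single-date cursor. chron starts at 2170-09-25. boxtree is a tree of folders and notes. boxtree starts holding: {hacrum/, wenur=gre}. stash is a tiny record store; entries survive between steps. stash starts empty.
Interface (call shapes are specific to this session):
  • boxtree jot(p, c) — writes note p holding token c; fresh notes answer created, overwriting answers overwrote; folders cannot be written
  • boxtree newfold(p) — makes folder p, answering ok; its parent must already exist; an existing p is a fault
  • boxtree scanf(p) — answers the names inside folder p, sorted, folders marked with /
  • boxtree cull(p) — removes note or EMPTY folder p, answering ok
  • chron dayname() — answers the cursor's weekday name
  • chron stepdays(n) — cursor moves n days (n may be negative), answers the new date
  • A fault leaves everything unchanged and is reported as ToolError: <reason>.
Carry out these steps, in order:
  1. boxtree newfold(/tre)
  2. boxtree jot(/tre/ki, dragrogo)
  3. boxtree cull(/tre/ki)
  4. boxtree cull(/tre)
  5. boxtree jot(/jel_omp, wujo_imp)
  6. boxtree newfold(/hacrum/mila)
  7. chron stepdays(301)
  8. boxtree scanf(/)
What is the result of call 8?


Answer: [hacrum/, jel_omp, wenur]

Derivation:
> boxtree newfold p='/tre'
:: ok
> boxtree jot p='/tre/ki' c='dragrogo'
:: created
> boxtree cull p='/tre/ki'
:: ok
> boxtree cull p='/tre'
:: ok
> boxtree jot p='/jel_omp' c='wujo_imp'
:: created
> boxtree newfold p='/hacrum/mila'
:: ok
> chron stepdays n='301'
:: 2171-07-23
> boxtree scanf p='/'
:: [hacrum/, jel_omp, wenur]


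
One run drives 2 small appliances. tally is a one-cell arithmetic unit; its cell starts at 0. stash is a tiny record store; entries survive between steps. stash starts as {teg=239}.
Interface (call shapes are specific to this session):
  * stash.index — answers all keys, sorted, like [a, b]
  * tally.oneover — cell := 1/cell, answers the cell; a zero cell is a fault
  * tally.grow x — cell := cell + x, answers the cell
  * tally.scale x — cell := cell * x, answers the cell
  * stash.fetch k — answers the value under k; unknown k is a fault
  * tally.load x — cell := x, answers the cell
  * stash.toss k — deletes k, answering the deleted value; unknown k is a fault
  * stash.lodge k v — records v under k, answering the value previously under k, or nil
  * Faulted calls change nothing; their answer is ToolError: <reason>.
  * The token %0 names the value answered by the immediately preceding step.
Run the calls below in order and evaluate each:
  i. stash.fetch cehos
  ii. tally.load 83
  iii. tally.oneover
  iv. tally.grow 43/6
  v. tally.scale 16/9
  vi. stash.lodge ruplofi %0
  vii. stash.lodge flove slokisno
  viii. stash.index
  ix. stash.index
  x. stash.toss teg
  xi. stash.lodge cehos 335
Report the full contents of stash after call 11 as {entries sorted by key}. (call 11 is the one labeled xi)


I use fetch with k: cehos, and get ToolError: no such key cehos.
Calling load with x: 83, and see 83.
I invoke oneover(), — result: 1/83.
I call grow with x: 43/6, and get 3575/498.
I use scale with x: 16/9, which returns 28600/2241.
I use lodge with k: ruplofi, v: %0, and see nil.
I try lodge with k: flove, v: slokisno, and observe nil.
I call index(), — result: [flove, ruplofi, teg].
Then index(), and observe [flove, ruplofi, teg].
Then toss with k: teg, — result: 239.
Next I call lodge with k: cehos, v: 335, yielding nil.

Answer: {cehos=335, flove=slokisno, ruplofi=28600/2241}


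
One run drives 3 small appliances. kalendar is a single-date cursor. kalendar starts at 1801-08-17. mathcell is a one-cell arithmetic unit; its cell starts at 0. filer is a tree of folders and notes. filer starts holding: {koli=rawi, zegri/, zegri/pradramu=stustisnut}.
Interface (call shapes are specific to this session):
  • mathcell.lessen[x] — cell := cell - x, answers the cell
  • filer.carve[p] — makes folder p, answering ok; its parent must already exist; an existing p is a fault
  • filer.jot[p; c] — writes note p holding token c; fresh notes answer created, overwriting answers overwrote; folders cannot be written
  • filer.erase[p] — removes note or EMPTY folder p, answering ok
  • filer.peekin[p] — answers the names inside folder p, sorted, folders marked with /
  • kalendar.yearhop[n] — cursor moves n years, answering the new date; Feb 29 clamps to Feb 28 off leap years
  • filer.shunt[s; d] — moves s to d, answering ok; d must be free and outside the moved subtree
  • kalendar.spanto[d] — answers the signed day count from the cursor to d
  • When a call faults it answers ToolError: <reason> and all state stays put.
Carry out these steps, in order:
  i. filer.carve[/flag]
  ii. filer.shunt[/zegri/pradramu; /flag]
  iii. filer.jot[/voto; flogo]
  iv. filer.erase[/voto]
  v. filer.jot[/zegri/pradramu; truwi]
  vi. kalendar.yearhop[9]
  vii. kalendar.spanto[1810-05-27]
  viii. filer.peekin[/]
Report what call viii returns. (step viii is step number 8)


Answer: [flag/, koli, zegri/]

Derivation:
I call filer.carve on p='/flag', and observe ok.
Now I run filer.shunt on s='/zegri/pradramu', d='/flag', and see ToolError: exists.
I use filer.jot on p='/voto', c='flogo', yielding created.
Then filer.erase on p='/voto', yielding ok.
I call filer.jot on p='/zegri/pradramu', c='truwi', yielding overwrote.
I invoke kalendar.yearhop on n='9': 1810-08-17.
Using kalendar.spanto on d='1810-05-27': -82.
Calling filer.peekin on p='/', and observe [flag/, koli, zegri/].


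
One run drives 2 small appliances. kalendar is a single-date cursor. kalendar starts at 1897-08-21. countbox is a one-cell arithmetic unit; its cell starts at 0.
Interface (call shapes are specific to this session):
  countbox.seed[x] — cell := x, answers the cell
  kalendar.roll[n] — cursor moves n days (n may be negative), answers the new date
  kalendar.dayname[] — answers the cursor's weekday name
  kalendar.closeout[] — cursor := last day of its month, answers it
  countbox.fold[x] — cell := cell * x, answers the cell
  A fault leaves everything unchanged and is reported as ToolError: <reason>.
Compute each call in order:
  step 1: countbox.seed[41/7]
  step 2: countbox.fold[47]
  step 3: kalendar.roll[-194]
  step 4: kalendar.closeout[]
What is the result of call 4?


;; countbox.seed(x='41/7') ~> 41/7
;; countbox.fold(x='47') ~> 1927/7
;; kalendar.roll(n='-194') ~> 1897-02-08
;; kalendar.closeout() ~> 1897-02-28

Answer: 1897-02-28


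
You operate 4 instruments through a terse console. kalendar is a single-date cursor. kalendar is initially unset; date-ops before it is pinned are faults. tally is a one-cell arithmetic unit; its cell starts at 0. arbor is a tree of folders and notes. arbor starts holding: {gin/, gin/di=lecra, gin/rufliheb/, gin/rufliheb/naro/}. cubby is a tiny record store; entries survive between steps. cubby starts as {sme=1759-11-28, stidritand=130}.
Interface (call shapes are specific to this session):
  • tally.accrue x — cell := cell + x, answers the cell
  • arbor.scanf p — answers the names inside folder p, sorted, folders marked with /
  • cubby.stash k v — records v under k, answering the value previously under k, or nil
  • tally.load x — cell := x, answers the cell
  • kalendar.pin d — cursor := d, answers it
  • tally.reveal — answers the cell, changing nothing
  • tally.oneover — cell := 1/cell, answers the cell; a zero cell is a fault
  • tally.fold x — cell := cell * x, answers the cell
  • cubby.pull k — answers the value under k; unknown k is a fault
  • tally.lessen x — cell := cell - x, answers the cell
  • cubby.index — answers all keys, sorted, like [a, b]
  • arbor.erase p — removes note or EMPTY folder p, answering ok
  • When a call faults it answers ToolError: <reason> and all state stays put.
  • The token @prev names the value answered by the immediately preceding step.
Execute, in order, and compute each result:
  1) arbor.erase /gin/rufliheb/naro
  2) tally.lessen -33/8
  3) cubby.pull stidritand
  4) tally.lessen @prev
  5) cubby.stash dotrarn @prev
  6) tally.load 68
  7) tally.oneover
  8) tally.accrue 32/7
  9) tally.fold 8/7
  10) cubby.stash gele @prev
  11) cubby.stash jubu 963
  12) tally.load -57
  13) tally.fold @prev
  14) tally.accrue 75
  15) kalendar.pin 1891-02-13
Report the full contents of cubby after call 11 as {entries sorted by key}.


Answer: {dotrarn=-1007/8, gele=4366/833, jubu=963, sme=1759-11-28, stidritand=130}

Derivation:
$ erase p='/gin/rufliheb/naro'
[out] ok
$ lessen x='-33/8'
[out] 33/8
$ pull k='stidritand'
[out] 130
$ lessen x='@prev'
[out] -1007/8
$ stash k='dotrarn' v='@prev'
[out] nil
$ load x='68'
[out] 68
$ oneover
[out] 1/68
$ accrue x='32/7'
[out] 2183/476
$ fold x='8/7'
[out] 4366/833
$ stash k='gele' v='@prev'
[out] nil
$ stash k='jubu' v='963'
[out] nil
$ load x='-57'
[out] -57
$ fold x='@prev'
[out] 3249
$ accrue x='75'
[out] 3324
$ pin d='1891-02-13'
[out] 1891-02-13


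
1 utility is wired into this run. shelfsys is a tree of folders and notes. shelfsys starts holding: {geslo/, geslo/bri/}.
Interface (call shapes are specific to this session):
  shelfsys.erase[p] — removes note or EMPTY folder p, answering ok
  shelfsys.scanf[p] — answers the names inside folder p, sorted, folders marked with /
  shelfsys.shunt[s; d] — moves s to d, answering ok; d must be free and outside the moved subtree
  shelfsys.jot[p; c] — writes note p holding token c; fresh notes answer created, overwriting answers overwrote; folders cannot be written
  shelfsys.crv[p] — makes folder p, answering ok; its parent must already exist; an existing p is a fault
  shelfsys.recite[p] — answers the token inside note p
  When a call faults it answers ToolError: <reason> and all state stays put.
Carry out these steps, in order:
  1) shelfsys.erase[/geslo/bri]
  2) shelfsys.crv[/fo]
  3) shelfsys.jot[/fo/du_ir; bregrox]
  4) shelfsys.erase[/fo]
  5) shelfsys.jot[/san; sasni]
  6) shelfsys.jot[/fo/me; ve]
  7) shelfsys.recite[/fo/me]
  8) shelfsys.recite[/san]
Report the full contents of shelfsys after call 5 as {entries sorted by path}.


Act: shelfsys.erase[p='/geslo/bri']
Obs: ok
Act: shelfsys.crv[p='/fo']
Obs: ok
Act: shelfsys.jot[p='/fo/du_ir'; c='bregrox']
Obs: created
Act: shelfsys.erase[p='/fo']
Obs: ToolError: not empty
Act: shelfsys.jot[p='/san'; c='sasni']
Obs: created
Act: shelfsys.jot[p='/fo/me'; c='ve']
Obs: created
Act: shelfsys.recite[p='/fo/me']
Obs: ve
Act: shelfsys.recite[p='/san']
Obs: sasni

Answer: {fo/, fo/du_ir=bregrox, geslo/, san=sasni}
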